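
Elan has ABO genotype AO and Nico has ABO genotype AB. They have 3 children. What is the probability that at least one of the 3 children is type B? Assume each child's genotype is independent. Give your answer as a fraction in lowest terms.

37/64

ABO cross AO × AB → 1/2 A, 1/4 B, 1/4 AB.
So P(type B) = 1/4 per child.
P(none) = (3/4)^3 = 27/64; P(at least one) = 1 − 27/64 = 37/64.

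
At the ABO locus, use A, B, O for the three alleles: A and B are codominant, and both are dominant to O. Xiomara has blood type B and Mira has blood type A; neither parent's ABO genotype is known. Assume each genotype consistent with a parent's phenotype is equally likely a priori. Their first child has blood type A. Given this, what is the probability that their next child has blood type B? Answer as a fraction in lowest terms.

Possible genotypes: Xiomara ∈ {BB, BO}; Mira ∈ {AA, AO}.
Weight each parental genotype pair by prior × P(type-A child):
  BO × AA: posterior weight 2/3; P(next child type B) = 0.
  BO × AO: posterior weight 1/3; P(next child type B) = 1/4.
Weighted sum = 1/12.

1/12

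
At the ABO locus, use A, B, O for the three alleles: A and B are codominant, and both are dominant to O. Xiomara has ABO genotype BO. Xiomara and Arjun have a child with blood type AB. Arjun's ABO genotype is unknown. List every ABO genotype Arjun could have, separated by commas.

AA, AB, AO

For each candidate genotype of Arjun, check whether crossing it with BO can produce every observed child phenotype.
  AA → possible child types {A, AB} ✓
  AB → possible child types {A, B, AB} ✓
  AO → possible child types {O, A, B, AB} ✓
  BB → possible child types {B} ✗
  BO → possible child types {O, B} ✗
  OO → possible child types {O, B} ✗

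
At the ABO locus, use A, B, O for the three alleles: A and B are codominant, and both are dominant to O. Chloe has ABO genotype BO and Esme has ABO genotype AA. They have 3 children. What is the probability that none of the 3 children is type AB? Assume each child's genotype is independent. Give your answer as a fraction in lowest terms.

ABO cross BO × AA → 1/2 A, 1/2 AB.
So P(type AB) = 1/2 per child.
P(not type AB) = 1/2 for one child; (1/2)^3 = 1/8.

1/8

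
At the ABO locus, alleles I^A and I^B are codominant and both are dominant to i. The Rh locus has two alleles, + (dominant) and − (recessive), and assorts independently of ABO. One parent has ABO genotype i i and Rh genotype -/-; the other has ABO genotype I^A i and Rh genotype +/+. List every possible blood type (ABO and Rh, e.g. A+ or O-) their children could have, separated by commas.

O+, A+

Gametes from i i × I^A i give offspring ABO genotypes I^A i, i i, i.e. phenotypes O, A.
Rh cross -/- × +/+ → phenotypes Rh+.
Combining independently: O+, A+.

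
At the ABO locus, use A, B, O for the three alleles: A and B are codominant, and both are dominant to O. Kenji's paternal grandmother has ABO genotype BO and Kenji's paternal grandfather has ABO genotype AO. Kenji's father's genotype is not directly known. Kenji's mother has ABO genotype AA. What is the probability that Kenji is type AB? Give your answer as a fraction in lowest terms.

Kenji's father's ABO genotype from BO × AO: 1/4 AB, 1/4 AO, 1/4 BO, 1/4 OO.
Crossing each possibility with the mother AA and summing P(type AB): 1/4·1/2 + 1/4·0 + 1/4·1/2 + 1/4·0 = 1/4.

1/4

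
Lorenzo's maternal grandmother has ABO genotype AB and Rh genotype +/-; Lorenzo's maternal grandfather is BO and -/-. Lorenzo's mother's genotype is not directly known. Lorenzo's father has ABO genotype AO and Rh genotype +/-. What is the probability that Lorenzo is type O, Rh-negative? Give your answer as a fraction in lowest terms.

Lorenzo's mother's ABO genotype from AB × BO: 1/4 AB, 1/4 AO, 1/4 BB, 1/4 BO.
Crossing each possibility with the father AO and summing P(type O): 1/4·0 + 1/4·1/4 + 1/4·0 + 1/4·1/4 = 1/8.
Similarly for Rh via the mother's Rh distribution: P(Rh-) = 3/8.
Independent loci: 1/8 × 3/8 = 3/64.

3/64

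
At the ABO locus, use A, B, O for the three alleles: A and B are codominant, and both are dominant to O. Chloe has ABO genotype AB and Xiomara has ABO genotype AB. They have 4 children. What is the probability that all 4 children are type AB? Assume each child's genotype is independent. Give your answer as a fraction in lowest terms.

ABO cross AB × AB → 1/4 A, 1/4 B, 1/2 AB.
So P(type AB) = 1/2 per child.
All 4 independent: (1/2)^4 = 1/16.

1/16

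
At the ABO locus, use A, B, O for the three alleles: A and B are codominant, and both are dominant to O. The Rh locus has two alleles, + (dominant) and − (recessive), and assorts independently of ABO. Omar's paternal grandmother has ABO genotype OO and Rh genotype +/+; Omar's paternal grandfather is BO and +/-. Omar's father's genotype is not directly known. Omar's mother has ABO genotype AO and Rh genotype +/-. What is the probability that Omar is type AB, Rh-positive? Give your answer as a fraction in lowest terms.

7/64

Omar's father's ABO genotype from OO × BO: 1/2 BO, 1/2 OO.
Crossing each possibility with the mother AO and summing P(type AB): 1/2·1/4 + 1/2·0 = 1/8.
Similarly for Rh via the father's Rh distribution: P(Rh+) = 7/8.
Independent loci: 1/8 × 7/8 = 7/64.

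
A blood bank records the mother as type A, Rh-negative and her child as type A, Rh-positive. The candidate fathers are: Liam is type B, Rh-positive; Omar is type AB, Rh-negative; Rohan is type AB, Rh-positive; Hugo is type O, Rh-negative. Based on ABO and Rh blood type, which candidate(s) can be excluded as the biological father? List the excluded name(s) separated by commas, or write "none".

Omar, Hugo

A candidate is excluded only if no genotype consistent with his phenotype could produce a type A, Rh-positive child with a type A, Rh-negative mother.
Omar (type AB, Rh-): no genotype consistent with that phenotype can produce a type-A Rh+ child with a type-A mother.
Hugo (type O, Rh-): no genotype consistent with that phenotype can produce a type-A Rh+ child with a type-A mother.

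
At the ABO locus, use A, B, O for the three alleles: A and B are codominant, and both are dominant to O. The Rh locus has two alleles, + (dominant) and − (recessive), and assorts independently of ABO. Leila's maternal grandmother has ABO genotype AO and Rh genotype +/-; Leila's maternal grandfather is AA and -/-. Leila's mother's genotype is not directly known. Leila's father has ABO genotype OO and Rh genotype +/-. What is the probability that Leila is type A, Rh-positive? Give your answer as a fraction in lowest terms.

Leila's mother's ABO genotype from AO × AA: 1/2 AA, 1/2 AO.
Crossing each possibility with the father OO and summing P(type A): 1/2·1 + 1/2·1/2 = 3/4.
Similarly for Rh via the mother's Rh distribution: P(Rh+) = 5/8.
Independent loci: 3/4 × 5/8 = 15/32.

15/32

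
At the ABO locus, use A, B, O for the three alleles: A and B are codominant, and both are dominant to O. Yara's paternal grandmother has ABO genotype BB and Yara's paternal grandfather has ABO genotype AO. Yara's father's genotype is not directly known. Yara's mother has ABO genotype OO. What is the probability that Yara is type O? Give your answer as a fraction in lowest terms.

Yara's father's ABO genotype from BB × AO: 1/2 AB, 1/2 BO.
Crossing each possibility with the mother OO and summing P(type O): 1/2·0 + 1/2·1/2 = 1/4.

1/4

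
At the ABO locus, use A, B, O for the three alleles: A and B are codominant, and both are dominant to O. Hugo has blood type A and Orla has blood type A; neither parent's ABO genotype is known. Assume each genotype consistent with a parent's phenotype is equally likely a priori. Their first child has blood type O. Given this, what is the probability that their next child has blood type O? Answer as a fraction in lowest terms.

1/4

Possible genotypes: Hugo ∈ {AA, AO}; Orla ∈ {AA, AO}.
Weight each parental genotype pair by prior × P(type-O child):
  AO × AO: posterior weight 1; P(next child type O) = 1/4.
Weighted sum = 1/4.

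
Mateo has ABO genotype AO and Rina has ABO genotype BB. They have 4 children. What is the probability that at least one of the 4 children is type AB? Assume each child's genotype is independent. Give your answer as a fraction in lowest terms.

ABO cross AO × BB → 1/2 B, 1/2 AB.
So P(type AB) = 1/2 per child.
P(none) = (1/2)^4 = 1/16; P(at least one) = 1 − 1/16 = 15/16.

15/16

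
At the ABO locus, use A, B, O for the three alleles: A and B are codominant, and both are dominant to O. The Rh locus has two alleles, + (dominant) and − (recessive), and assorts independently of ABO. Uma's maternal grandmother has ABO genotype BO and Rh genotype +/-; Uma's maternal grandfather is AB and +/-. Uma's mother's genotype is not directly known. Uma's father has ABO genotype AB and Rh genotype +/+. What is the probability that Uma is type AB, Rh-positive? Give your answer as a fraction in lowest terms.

3/8

Uma's mother's ABO genotype from BO × AB: 1/4 AB, 1/4 AO, 1/4 BB, 1/4 BO.
Crossing each possibility with the father AB and summing P(type AB): 1/4·1/2 + 1/4·1/4 + 1/4·1/2 + 1/4·1/4 = 3/8.
Similarly for Rh via the mother's Rh distribution: P(Rh+) = 1.
Independent loci: 3/8 × 1 = 3/8.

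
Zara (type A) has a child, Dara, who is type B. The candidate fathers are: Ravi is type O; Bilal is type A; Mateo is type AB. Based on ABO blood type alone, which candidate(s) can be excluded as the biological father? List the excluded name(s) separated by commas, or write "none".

Ravi, Bilal

A candidate is excluded only if no genotype consistent with his phenotype could produce a type B child with a type A mother.
Ravi (type O): no genotype consistent with that phenotype can produce a type-B child with a type-A mother.
Bilal (type A): no genotype consistent with that phenotype can produce a type-B child with a type-A mother.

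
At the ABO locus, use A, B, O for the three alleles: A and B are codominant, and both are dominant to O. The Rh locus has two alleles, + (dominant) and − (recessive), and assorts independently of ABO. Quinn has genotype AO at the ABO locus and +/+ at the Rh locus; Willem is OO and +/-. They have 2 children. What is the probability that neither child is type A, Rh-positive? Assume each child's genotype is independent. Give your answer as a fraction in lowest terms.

ABO cross AO × OO → 1/2 O, 1/2 A.
Rh cross +/+ × +/- → 1 Rh+; so P(type A, Rh-positive) = 1/2 × 1 = 1/2 per child.
P(not type A, Rh-positive) = 1/2 for one child; (1/2)^2 = 1/4.

1/4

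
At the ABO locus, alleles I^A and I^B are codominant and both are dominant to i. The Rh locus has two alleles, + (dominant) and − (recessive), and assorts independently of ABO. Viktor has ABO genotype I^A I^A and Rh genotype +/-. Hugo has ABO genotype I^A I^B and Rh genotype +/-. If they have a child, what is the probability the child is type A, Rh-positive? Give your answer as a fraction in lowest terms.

3/8

ABO cross I^A I^A × I^A I^B → offspring phenotypes: 1/2 A, 1/2 AB.
Rh cross +/- × +/- → 3/4 Rh+, 1/4 Rh-.
Independent loci: P(type A, Rh-positive) = 1/2 × 3/4 = 3/8.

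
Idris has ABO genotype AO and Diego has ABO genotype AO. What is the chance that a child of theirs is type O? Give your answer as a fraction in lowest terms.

ABO cross AO × AO → offspring phenotypes: 1/4 O, 3/4 A.
So P(type O) = 1/4.

1/4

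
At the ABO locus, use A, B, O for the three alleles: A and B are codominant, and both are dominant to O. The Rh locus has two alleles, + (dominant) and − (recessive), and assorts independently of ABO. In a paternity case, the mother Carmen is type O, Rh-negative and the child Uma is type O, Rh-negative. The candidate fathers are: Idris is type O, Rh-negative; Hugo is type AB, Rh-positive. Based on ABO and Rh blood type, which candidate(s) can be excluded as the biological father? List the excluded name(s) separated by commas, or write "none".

Hugo

A candidate is excluded only if no genotype consistent with his phenotype could produce a type O, Rh-negative child with a type O, Rh-negative mother.
Hugo (type AB, Rh+): no genotype consistent with that phenotype can produce a type-O Rh- child with a type-O mother.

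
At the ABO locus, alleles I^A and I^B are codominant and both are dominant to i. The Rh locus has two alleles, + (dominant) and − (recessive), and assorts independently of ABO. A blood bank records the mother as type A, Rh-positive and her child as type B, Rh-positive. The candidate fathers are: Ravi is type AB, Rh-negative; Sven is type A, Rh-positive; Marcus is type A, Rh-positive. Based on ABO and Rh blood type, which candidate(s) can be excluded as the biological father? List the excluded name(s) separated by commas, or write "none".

A candidate is excluded only if no genotype consistent with his phenotype could produce a type B, Rh-positive child with a type A, Rh-positive mother.
Sven (type A, Rh+): no genotype consistent with that phenotype can produce a type-B Rh+ child with a type-A mother.
Marcus (type A, Rh+): no genotype consistent with that phenotype can produce a type-B Rh+ child with a type-A mother.

Sven, Marcus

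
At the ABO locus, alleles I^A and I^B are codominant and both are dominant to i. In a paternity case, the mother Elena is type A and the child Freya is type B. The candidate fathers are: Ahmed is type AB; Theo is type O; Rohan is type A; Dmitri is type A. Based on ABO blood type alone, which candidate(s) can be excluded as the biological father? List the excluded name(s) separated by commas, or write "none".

A candidate is excluded only if no genotype consistent with his phenotype could produce a type B child with a type A mother.
Theo (type O): no genotype consistent with that phenotype can produce a type-B child with a type-A mother.
Rohan (type A): no genotype consistent with that phenotype can produce a type-B child with a type-A mother.
Dmitri (type A): no genotype consistent with that phenotype can produce a type-B child with a type-A mother.

Theo, Rohan, Dmitri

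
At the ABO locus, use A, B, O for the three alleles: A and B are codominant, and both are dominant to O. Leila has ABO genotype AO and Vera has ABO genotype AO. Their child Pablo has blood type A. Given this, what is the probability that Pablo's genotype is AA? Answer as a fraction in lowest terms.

Cross AO × AO → 1/4 AA, 1/2 AO, 1/4 OO.
Type-A genotypes among offspring: AA (1/4), AO (1/2); total 3/4.
P(AA | type A) = (1/4) / (3/4) = 1/3.

1/3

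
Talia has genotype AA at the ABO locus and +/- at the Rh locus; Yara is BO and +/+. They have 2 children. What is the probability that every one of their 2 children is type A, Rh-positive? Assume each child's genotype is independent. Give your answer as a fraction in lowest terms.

ABO cross AA × BO → 1/2 A, 1/2 AB.
Rh cross +/- × +/+ → 1 Rh+; so P(type A, Rh-positive) = 1/2 × 1 = 1/2 per child.
All 2 independent: (1/2)^2 = 1/4.

1/4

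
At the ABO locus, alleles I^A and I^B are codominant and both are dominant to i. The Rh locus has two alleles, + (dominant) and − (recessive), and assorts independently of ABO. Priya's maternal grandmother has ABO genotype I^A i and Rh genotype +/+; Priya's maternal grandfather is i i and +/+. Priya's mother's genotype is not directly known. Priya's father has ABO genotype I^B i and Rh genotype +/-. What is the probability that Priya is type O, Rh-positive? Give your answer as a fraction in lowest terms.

Priya's mother's ABO genotype from I^A i × i i: 1/2 I^A i, 1/2 i i.
Crossing each possibility with the father I^B i and summing P(type O): 1/2·1/4 + 1/2·1/2 = 3/8.
Similarly for Rh via the mother's Rh distribution: P(Rh+) = 1.
Independent loci: 3/8 × 1 = 3/8.

3/8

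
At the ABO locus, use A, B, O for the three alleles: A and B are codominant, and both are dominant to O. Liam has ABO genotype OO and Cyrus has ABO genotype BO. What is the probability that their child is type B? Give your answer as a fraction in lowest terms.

ABO cross OO × BO → offspring phenotypes: 1/2 O, 1/2 B.
So P(type B) = 1/2.

1/2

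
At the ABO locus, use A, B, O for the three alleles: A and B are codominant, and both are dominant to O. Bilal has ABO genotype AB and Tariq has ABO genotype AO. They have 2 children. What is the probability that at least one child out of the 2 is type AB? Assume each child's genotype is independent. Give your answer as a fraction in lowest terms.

ABO cross AB × AO → 1/2 A, 1/4 B, 1/4 AB.
So P(type AB) = 1/4 per child.
P(none) = (3/4)^2 = 9/16; P(at least one) = 1 − 9/16 = 7/16.

7/16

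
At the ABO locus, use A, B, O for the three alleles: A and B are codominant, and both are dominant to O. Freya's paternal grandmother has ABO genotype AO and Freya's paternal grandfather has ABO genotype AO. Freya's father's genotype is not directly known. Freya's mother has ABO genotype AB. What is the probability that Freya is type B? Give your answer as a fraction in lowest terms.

Freya's father's ABO genotype from AO × AO: 1/4 AA, 1/2 AO, 1/4 OO.
Crossing each possibility with the mother AB and summing P(type B): 1/4·0 + 1/2·1/4 + 1/4·1/2 = 1/4.

1/4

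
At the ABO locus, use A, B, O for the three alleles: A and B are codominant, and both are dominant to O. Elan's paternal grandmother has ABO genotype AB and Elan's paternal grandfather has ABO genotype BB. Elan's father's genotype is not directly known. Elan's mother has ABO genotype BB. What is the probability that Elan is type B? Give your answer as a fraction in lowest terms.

Elan's father's ABO genotype from AB × BB: 1/2 AB, 1/2 BB.
Crossing each possibility with the mother BB and summing P(type B): 1/2·1/2 + 1/2·1 = 3/4.

3/4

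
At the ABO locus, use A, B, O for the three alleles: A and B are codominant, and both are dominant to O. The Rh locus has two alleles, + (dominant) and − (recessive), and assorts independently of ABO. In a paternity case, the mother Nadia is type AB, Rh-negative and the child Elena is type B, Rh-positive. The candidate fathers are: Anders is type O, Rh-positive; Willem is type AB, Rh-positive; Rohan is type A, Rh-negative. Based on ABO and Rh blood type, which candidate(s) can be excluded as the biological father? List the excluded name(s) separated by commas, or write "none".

A candidate is excluded only if no genotype consistent with his phenotype could produce a type B, Rh-positive child with a type AB, Rh-negative mother.
Rohan (type A, Rh-): no genotype consistent with that phenotype can produce a type-B Rh+ child with a type-AB mother.

Rohan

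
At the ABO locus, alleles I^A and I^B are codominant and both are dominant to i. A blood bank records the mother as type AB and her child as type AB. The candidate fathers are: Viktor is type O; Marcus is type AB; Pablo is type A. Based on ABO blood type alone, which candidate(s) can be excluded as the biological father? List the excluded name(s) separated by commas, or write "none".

Viktor

A candidate is excluded only if no genotype consistent with his phenotype could produce a type AB child with a type AB mother.
Viktor (type O): no genotype consistent with that phenotype can produce a type-AB child with a type-AB mother.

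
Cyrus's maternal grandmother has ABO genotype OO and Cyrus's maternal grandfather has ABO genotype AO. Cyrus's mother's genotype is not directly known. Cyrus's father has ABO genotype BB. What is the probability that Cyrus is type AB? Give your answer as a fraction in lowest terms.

1/4

Cyrus's mother's ABO genotype from OO × AO: 1/2 AO, 1/2 OO.
Crossing each possibility with the father BB and summing P(type AB): 1/2·1/2 + 1/2·0 = 1/4.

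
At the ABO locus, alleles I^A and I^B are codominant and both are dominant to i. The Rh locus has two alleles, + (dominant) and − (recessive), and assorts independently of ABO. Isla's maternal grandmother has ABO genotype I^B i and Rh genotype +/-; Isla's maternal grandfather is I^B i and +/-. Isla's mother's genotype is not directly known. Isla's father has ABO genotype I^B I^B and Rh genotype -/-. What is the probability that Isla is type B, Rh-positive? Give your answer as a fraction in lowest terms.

1/2

Isla's mother's ABO genotype from I^B i × I^B i: 1/4 I^B I^B, 1/2 I^B i, 1/4 i i.
Crossing each possibility with the father I^B I^B and summing P(type B): 1/4·1 + 1/2·1 + 1/4·1 = 1.
Similarly for Rh via the mother's Rh distribution: P(Rh+) = 1/2.
Independent loci: 1 × 1/2 = 1/2.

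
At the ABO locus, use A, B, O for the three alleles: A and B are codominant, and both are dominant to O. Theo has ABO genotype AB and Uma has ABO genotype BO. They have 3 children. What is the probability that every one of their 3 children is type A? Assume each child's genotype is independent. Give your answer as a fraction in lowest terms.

ABO cross AB × BO → 1/4 A, 1/2 B, 1/4 AB.
So P(type A) = 1/4 per child.
All 3 independent: (1/4)^3 = 1/64.

1/64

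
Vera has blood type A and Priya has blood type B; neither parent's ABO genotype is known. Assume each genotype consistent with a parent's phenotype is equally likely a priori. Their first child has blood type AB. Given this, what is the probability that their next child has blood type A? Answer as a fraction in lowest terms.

5/36

Possible genotypes: Vera ∈ {AA, AO}; Priya ∈ {BB, BO}.
Weight each parental genotype pair by prior × P(type-AB child):
  AA × BB: posterior weight 4/9; P(next child type A) = 0.
  AA × BO: posterior weight 2/9; P(next child type A) = 1/2.
  AO × BB: posterior weight 2/9; P(next child type A) = 0.
  AO × BO: posterior weight 1/9; P(next child type A) = 1/4.
Weighted sum = 5/36.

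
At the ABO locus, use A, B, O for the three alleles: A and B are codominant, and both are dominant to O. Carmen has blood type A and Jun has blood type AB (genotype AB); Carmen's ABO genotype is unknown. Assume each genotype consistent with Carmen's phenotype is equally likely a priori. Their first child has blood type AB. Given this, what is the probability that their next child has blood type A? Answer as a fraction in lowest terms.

Possible genotypes: Carmen ∈ {AA, AO}; Jun ∈ {AB}.
Weight each parental genotype pair by prior × P(type-AB child):
  AA × AB: posterior weight 2/3; P(next child type A) = 1/2.
  AO × AB: posterior weight 1/3; P(next child type A) = 1/2.
Weighted sum = 1/2.

1/2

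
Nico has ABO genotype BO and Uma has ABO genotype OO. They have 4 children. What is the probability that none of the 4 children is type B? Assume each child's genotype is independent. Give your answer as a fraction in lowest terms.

ABO cross BO × OO → 1/2 O, 1/2 B.
So P(type B) = 1/2 per child.
P(not type B) = 1/2 for one child; (1/2)^4 = 1/16.

1/16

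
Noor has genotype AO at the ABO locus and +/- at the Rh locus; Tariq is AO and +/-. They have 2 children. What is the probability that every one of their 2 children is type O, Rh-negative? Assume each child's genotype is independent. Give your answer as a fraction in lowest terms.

1/256

ABO cross AO × AO → 1/4 O, 3/4 A.
Rh cross +/- × +/- → 3/4 Rh+, 1/4 Rh-; so P(type O, Rh-negative) = 1/4 × 1/4 = 1/16 per child.
All 2 independent: (1/16)^2 = 1/256.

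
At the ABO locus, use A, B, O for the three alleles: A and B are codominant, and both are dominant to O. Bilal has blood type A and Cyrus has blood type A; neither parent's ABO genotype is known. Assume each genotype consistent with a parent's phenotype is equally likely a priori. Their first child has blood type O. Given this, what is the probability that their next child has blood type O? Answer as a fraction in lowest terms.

1/4

Possible genotypes: Bilal ∈ {AA, AO}; Cyrus ∈ {AA, AO}.
Weight each parental genotype pair by prior × P(type-O child):
  AO × AO: posterior weight 1; P(next child type O) = 1/4.
Weighted sum = 1/4.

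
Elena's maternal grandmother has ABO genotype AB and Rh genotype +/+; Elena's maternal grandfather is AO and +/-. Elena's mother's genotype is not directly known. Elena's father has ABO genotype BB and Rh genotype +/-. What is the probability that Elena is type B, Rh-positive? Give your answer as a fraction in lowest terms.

Elena's mother's ABO genotype from AB × AO: 1/4 AA, 1/4 AB, 1/4 AO, 1/4 BO.
Crossing each possibility with the father BB and summing P(type B): 1/4·0 + 1/4·1/2 + 1/4·1/2 + 1/4·1 = 1/2.
Similarly for Rh via the mother's Rh distribution: P(Rh+) = 7/8.
Independent loci: 1/2 × 7/8 = 7/16.

7/16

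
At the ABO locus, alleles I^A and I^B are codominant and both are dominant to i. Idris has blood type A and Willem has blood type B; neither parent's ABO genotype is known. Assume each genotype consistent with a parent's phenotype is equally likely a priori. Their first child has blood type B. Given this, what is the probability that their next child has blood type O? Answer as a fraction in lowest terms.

Possible genotypes: Idris ∈ {I^A I^A, I^A i}; Willem ∈ {I^B I^B, I^B i}.
Weight each parental genotype pair by prior × P(type-B child):
  I^A i × I^B I^B: posterior weight 2/3; P(next child type O) = 0.
  I^A i × I^B i: posterior weight 1/3; P(next child type O) = 1/4.
Weighted sum = 1/12.

1/12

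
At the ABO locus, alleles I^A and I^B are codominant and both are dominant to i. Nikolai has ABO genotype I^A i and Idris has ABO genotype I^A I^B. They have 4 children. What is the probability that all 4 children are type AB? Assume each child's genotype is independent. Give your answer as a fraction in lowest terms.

1/256

ABO cross I^A i × I^A I^B → 1/2 A, 1/4 B, 1/4 AB.
So P(type AB) = 1/4 per child.
All 4 independent: (1/4)^4 = 1/256.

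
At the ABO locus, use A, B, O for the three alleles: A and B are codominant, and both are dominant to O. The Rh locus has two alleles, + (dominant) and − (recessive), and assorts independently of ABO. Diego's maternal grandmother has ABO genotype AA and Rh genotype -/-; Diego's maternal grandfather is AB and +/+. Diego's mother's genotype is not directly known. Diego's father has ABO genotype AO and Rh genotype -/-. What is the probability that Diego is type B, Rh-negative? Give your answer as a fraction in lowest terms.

1/16

Diego's mother's ABO genotype from AA × AB: 1/2 AA, 1/2 AB.
Crossing each possibility with the father AO and summing P(type B): 1/2·0 + 1/2·1/4 = 1/8.
Similarly for Rh via the mother's Rh distribution: P(Rh-) = 1/2.
Independent loci: 1/8 × 1/2 = 1/16.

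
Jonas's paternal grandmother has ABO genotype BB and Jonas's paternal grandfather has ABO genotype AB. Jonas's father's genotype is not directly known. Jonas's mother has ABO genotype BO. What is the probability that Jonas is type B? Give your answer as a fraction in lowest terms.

Jonas's father's ABO genotype from BB × AB: 1/2 AB, 1/2 BB.
Crossing each possibility with the mother BO and summing P(type B): 1/2·1/2 + 1/2·1 = 3/4.

3/4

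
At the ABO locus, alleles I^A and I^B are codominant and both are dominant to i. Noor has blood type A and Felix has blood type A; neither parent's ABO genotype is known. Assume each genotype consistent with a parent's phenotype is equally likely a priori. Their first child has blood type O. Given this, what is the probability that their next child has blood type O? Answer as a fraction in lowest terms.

1/4

Possible genotypes: Noor ∈ {I^A I^A, I^A i}; Felix ∈ {I^A I^A, I^A i}.
Weight each parental genotype pair by prior × P(type-O child):
  I^A i × I^A i: posterior weight 1; P(next child type O) = 1/4.
Weighted sum = 1/4.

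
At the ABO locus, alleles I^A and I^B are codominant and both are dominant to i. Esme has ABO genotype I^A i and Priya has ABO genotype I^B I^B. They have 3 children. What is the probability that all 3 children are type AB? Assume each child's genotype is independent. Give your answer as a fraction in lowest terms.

1/8

ABO cross I^A i × I^B I^B → 1/2 B, 1/2 AB.
So P(type AB) = 1/2 per child.
All 3 independent: (1/2)^3 = 1/8.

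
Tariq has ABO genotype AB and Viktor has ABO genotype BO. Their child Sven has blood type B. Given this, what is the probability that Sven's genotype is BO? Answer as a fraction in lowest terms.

Cross AB × BO → 1/4 AB, 1/4 AO, 1/4 BB, 1/4 BO.
Type-B genotypes among offspring: BB (1/4), BO (1/4); total 1/2.
P(BO | type B) = (1/4) / (1/2) = 1/2.

1/2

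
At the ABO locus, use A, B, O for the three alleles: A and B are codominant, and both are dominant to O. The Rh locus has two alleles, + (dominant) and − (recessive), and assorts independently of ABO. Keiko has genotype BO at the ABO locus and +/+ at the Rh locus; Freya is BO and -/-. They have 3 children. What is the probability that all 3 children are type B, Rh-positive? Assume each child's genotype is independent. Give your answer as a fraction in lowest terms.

27/64

ABO cross BO × BO → 1/4 O, 3/4 B.
Rh cross +/+ × -/- → 1 Rh+; so P(type B, Rh-positive) = 3/4 × 1 = 3/4 per child.
All 3 independent: (3/4)^3 = 27/64.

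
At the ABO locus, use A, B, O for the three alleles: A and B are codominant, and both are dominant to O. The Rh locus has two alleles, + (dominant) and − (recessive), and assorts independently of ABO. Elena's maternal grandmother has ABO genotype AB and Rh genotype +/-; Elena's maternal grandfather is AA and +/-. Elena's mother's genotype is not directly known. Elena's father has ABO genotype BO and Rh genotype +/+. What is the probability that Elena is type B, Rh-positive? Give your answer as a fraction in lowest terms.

Elena's mother's ABO genotype from AB × AA: 1/2 AA, 1/2 AB.
Crossing each possibility with the father BO and summing P(type B): 1/2·0 + 1/2·1/2 = 1/4.
Similarly for Rh via the mother's Rh distribution: P(Rh+) = 1.
Independent loci: 1/4 × 1 = 1/4.

1/4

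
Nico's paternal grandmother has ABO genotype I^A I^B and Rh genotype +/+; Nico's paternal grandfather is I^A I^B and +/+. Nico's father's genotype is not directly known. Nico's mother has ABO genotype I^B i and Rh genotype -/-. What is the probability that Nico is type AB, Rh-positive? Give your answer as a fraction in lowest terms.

1/4

Nico's father's ABO genotype from I^A I^B × I^A I^B: 1/4 I^A I^A, 1/2 I^A I^B, 1/4 I^B I^B.
Crossing each possibility with the mother I^B i and summing P(type AB): 1/4·1/2 + 1/2·1/4 + 1/4·0 = 1/4.
Similarly for Rh via the father's Rh distribution: P(Rh+) = 1.
Independent loci: 1/4 × 1 = 1/4.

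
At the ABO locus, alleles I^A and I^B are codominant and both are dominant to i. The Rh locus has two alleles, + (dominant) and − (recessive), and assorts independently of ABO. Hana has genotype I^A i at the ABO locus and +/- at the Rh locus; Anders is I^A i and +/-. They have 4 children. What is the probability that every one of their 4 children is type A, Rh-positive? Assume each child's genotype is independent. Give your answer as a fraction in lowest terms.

ABO cross I^A i × I^A i → 1/4 O, 3/4 A.
Rh cross +/- × +/- → 3/4 Rh+, 1/4 Rh-; so P(type A, Rh-positive) = 3/4 × 3/4 = 9/16 per child.
All 4 independent: (9/16)^4 = 6561/65536.

6561/65536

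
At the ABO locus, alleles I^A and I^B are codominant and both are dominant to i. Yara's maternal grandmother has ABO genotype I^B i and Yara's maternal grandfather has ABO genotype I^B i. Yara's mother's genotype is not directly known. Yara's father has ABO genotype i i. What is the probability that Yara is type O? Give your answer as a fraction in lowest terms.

1/2

Yara's mother's ABO genotype from I^B i × I^B i: 1/4 I^B I^B, 1/2 I^B i, 1/4 i i.
Crossing each possibility with the father i i and summing P(type O): 1/4·0 + 1/2·1/2 + 1/4·1 = 1/2.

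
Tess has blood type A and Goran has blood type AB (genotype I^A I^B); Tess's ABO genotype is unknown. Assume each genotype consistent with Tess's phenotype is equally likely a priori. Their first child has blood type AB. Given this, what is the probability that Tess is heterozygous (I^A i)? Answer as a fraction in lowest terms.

1/3

Possible genotypes: Tess ∈ {I^A I^A, I^A i}; Goran ∈ {I^A I^B}.
Weight each parental genotype pair by prior × P(type-AB child):
  I^A I^A × I^A I^B: posterior weight 2/3.
  I^A i × I^A I^B: posterior weight 1/3.
Sum the posterior weight over pairs where Tess is I^A i: 1/3.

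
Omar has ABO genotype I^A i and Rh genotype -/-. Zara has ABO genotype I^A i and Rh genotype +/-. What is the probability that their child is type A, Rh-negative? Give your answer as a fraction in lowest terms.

3/8

ABO cross I^A i × I^A i → offspring phenotypes: 1/4 O, 3/4 A.
Rh cross -/- × +/- → 1/2 Rh+, 1/2 Rh-.
Independent loci: P(type A, Rh-negative) = 3/4 × 1/2 = 3/8.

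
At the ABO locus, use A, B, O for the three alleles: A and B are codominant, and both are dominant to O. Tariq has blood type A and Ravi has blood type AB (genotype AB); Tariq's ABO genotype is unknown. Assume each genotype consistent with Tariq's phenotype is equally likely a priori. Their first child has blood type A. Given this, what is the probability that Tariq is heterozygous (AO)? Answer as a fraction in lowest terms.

Possible genotypes: Tariq ∈ {AA, AO}; Ravi ∈ {AB}.
Weight each parental genotype pair by prior × P(type-A child):
  AA × AB: posterior weight 1/2.
  AO × AB: posterior weight 1/2.
Sum the posterior weight over pairs where Tariq is AO: 1/2.

1/2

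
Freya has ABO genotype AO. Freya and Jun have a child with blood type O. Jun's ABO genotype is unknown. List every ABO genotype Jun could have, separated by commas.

For each candidate genotype of Jun, check whether crossing it with AO can produce every observed child phenotype.
  AA → possible child types {A} ✗
  AB → possible child types {A, B, AB} ✗
  AO → possible child types {O, A} ✓
  BB → possible child types {B, AB} ✗
  BO → possible child types {O, A, B, AB} ✓
  OO → possible child types {O, A} ✓

AO, BO, OO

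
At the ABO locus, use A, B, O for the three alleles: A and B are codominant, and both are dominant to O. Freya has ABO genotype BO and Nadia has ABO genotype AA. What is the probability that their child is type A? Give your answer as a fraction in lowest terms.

1/2

ABO cross BO × AA → offspring phenotypes: 1/2 A, 1/2 AB.
So P(type A) = 1/2.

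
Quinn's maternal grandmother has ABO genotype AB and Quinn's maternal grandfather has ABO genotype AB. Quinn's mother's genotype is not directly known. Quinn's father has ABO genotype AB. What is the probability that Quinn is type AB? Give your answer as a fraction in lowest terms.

Quinn's mother's ABO genotype from AB × AB: 1/4 AA, 1/2 AB, 1/4 BB.
Crossing each possibility with the father AB and summing P(type AB): 1/4·1/2 + 1/2·1/2 + 1/4·1/2 = 1/2.

1/2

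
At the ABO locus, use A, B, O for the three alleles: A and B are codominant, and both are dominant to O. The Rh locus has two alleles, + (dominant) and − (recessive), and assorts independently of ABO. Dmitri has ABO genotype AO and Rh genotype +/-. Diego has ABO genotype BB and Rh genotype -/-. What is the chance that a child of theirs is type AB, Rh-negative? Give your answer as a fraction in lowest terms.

1/4

ABO cross AO × BB → offspring phenotypes: 1/2 B, 1/2 AB.
Rh cross +/- × -/- → 1/2 Rh+, 1/2 Rh-.
Independent loci: P(type AB, Rh-negative) = 1/2 × 1/2 = 1/4.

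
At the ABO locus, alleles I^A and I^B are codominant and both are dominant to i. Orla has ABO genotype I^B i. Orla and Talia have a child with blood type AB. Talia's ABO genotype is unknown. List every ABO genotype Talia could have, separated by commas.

I^A I^A, I^A I^B, I^A i

For each candidate genotype of Talia, check whether crossing it with I^B i can produce every observed child phenotype.
  I^A I^A → possible child types {A, AB} ✓
  I^A I^B → possible child types {A, B, AB} ✓
  I^A i → possible child types {O, A, B, AB} ✓
  I^B I^B → possible child types {B} ✗
  I^B i → possible child types {O, B} ✗
  i i → possible child types {O, B} ✗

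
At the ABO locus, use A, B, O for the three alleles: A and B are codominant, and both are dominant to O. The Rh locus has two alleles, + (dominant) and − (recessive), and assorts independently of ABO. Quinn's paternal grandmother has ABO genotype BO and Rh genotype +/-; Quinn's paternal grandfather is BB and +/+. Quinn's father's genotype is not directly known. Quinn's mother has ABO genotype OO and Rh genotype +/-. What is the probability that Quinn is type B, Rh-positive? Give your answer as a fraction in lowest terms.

21/32

Quinn's father's ABO genotype from BO × BB: 1/2 BB, 1/2 BO.
Crossing each possibility with the mother OO and summing P(type B): 1/2·1 + 1/2·1/2 = 3/4.
Similarly for Rh via the father's Rh distribution: P(Rh+) = 7/8.
Independent loci: 3/4 × 7/8 = 21/32.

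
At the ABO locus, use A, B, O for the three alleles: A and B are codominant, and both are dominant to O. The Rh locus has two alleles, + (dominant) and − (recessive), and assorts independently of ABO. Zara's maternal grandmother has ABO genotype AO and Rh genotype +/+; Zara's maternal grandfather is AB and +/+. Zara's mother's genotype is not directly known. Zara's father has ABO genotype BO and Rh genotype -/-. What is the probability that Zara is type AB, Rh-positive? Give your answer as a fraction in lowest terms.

Zara's mother's ABO genotype from AO × AB: 1/4 AA, 1/4 AB, 1/4 AO, 1/4 BO.
Crossing each possibility with the father BO and summing P(type AB): 1/4·1/2 + 1/4·1/4 + 1/4·1/4 + 1/4·0 = 1/4.
Similarly for Rh via the mother's Rh distribution: P(Rh+) = 1.
Independent loci: 1/4 × 1 = 1/4.

1/4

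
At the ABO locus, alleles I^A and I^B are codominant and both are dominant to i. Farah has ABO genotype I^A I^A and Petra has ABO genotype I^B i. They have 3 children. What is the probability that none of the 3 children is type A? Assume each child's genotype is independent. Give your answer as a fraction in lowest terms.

ABO cross I^A I^A × I^B i → 1/2 A, 1/2 AB.
So P(type A) = 1/2 per child.
P(not type A) = 1/2 for one child; (1/2)^3 = 1/8.

1/8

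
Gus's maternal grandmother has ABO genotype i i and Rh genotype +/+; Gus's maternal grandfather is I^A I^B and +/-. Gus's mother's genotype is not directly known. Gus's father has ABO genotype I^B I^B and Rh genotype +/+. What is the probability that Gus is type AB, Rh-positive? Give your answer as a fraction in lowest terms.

1/4

Gus's mother's ABO genotype from i i × I^A I^B: 1/2 I^A i, 1/2 I^B i.
Crossing each possibility with the father I^B I^B and summing P(type AB): 1/2·1/2 + 1/2·0 = 1/4.
Similarly for Rh via the mother's Rh distribution: P(Rh+) = 1.
Independent loci: 1/4 × 1 = 1/4.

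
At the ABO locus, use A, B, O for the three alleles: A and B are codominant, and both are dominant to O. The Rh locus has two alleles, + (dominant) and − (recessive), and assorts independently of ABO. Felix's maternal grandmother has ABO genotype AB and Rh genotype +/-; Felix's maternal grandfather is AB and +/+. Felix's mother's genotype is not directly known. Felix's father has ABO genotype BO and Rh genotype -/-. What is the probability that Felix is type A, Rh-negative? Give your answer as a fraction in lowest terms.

1/16

Felix's mother's ABO genotype from AB × AB: 1/4 AA, 1/2 AB, 1/4 BB.
Crossing each possibility with the father BO and summing P(type A): 1/4·1/2 + 1/2·1/4 + 1/4·0 = 1/4.
Similarly for Rh via the mother's Rh distribution: P(Rh-) = 1/4.
Independent loci: 1/4 × 1/4 = 1/16.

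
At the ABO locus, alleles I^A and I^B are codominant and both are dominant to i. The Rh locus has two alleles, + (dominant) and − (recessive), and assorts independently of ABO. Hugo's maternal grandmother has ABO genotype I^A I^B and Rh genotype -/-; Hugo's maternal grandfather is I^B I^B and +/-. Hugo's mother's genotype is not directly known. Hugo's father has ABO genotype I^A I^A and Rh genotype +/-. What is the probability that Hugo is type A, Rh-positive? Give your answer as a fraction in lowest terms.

Hugo's mother's ABO genotype from I^A I^B × I^B I^B: 1/2 I^A I^B, 1/2 I^B I^B.
Crossing each possibility with the father I^A I^A and summing P(type A): 1/2·1/2 + 1/2·0 = 1/4.
Similarly for Rh via the mother's Rh distribution: P(Rh+) = 5/8.
Independent loci: 1/4 × 5/8 = 5/32.

5/32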